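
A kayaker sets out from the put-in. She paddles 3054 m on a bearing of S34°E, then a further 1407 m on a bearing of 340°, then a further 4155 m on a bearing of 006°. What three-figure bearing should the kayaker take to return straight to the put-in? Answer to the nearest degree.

Leg 1 (S34°E, 3054 m): east 3054 sin 146° = 1707.78, north 3054 cos 146° = -2531.88
Leg 2 (340°, 1407 m): east 1407 sin 340° = -481.22, north 1407 cos 340° = 1322.15
Leg 3 (006°, 4155 m): east 4155 sin 6° = 434.32, north 4155 cos 6° = 4132.24
Net displacement: 1660.87 east, 2922.51 north. Direction back to start is (-1660.87, -2922.51): bearing = atan2(-1660.87, -2922.51) mod 360° = 209.61° ≈ 210°.

210°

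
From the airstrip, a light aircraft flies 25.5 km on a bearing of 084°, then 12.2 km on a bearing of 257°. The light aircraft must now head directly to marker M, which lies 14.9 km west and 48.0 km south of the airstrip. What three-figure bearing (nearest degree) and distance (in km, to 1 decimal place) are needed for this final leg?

211°, 55.7 km

Leg 1 (084°, 25.5 km): east 25.5 sin 84° = 25.36, north 25.5 cos 84° = 2.67
Leg 2 (257°, 12.2 km): east 12.2 sin 257° = -11.89, north 12.2 cos 257° = -2.74
Current position: (13.47, -0.08). Target: (-14.9, -48.0). Remaining: Δeast = -28.37, Δnorth = -47.92.
Bearing = atan2(-28.37, -47.92) mod 360° = 210.63°; distance = √((-28.37)² + (-47.92)²) = 55.691 km.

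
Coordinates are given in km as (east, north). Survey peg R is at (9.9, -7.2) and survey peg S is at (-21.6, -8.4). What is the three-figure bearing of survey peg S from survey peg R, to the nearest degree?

Δeast = -21.6 − 9.9 = -31.50; Δnorth = -8.4 − -7.2 = -1.20.
Bearing = atan2(Δeast, Δnorth) mod 360° = 267.82° ≈ 268°.

268°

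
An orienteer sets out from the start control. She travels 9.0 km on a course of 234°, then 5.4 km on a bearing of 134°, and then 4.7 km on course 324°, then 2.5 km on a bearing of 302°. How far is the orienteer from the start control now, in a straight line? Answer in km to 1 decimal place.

9.2 km

Leg 1 (234°, 9.0 km): east 9.0 sin 234° = -7.28, north 9.0 cos 234° = -5.29
Leg 2 (134°, 5.4 km): east 5.4 sin 134° = 3.88, north 5.4 cos 134° = -3.75
Leg 3 (324°, 4.7 km): east 4.7 sin 324° = -2.76, north 4.7 cos 324° = 3.80
Leg 4 (302°, 2.5 km): east 2.5 sin 302° = -2.12, north 2.5 cos 302° = 1.32
Net: -8.28 east, -3.91 north. Distance = √((-8.28)² + (-3.91)²) = 9.158 km.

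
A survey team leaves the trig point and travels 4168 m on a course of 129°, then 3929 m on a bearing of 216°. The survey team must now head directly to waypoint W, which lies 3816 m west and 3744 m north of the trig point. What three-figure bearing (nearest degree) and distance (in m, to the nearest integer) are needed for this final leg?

334°, 10660 m

Leg 1 (129°, 4168 m): east 4168 sin 129° = 3239.14, north 4168 cos 129° = -2623.01
Leg 2 (216°, 3929 m): east 3929 sin 216° = -2309.41, north 3929 cos 216° = -3178.63
Current position: (929.74, -5801.64). Target: (-3816, 3744). Remaining: Δeast = -4745.74, Δnorth = 9545.64.
Bearing = atan2(-4745.74, 9545.64) mod 360° = 333.57°; distance = √((-4745.74)² + (9545.64)²) = 10660.261 m.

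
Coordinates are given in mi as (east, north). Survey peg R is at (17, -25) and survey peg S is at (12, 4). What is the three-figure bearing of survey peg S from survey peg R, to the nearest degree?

350°

Δeast = 12 − 17 = -5.00; Δnorth = 4 − -25 = 29.00.
Bearing = atan2(Δeast, Δnorth) mod 360° = 350.22° ≈ 350°.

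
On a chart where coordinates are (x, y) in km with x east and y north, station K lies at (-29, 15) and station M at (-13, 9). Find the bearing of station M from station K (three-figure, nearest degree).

111°

Δeast = -13 − -29 = 16.00; Δnorth = 9 − 15 = -6.00.
Bearing = atan2(Δeast, Δnorth) mod 360° = 110.56° ≈ 111°.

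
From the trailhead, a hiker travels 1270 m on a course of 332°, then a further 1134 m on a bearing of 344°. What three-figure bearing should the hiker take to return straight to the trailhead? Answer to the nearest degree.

158°

Leg 1 (332°, 1270 m): east 1270 sin 332° = -596.23, north 1270 cos 332° = 1121.34
Leg 2 (344°, 1134 m): east 1134 sin 344° = -312.57, north 1134 cos 344° = 1090.07
Net displacement: -908.80 east, 2211.41 north. Direction back to start is (908.80, -2211.41): bearing = atan2(908.80, -2211.41) mod 360° = 157.66° ≈ 158°.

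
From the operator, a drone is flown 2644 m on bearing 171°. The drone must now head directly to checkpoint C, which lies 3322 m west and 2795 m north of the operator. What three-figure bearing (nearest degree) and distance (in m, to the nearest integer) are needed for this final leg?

Leg 1 (171°, 2644 m): east 2644 sin 171° = 413.61, north 2644 cos 171° = -2611.45
Current position: (413.61, -2611.45). Target: (-3322, 2795). Remaining: Δeast = -3735.61, Δnorth = 5406.45.
Bearing = atan2(-3735.61, 5406.45) mod 360° = 325.36°; distance = √((-3735.61)² + (5406.45)²) = 6571.490 m.

325°, 6571 m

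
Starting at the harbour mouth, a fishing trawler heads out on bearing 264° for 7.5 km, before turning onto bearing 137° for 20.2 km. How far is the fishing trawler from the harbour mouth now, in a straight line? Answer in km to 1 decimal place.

16.8 km

Leg 1 (264°, 7.5 km): east 7.5 sin 264° = -7.46, north 7.5 cos 264° = -0.78
Leg 2 (137°, 20.2 km): east 20.2 sin 137° = 13.78, north 20.2 cos 137° = -14.77
Net: 6.32 east, -15.56 north. Distance = √((6.32)² + (-15.56)²) = 16.791 km.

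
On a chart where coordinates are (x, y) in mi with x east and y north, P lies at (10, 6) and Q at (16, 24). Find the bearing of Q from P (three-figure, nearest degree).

Δeast = 16 − 10 = 6.00; Δnorth = 24 − 6 = 18.00.
Bearing = atan2(Δeast, Δnorth) mod 360° = 18.43° ≈ 018°.

018°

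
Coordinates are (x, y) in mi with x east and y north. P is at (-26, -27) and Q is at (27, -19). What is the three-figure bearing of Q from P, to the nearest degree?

Δeast = 27 − -26 = 53.00; Δnorth = -19 − -27 = 8.00.
Bearing = atan2(Δeast, Δnorth) mod 360° = 81.42° ≈ 081°.

081°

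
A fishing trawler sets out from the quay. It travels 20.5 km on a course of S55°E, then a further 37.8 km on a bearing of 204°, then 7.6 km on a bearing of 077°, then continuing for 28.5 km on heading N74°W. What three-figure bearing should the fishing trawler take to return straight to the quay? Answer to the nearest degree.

027°

Leg 1 (S55°E, 20.5 km): east 20.5 sin 125° = 16.79, north 20.5 cos 125° = -11.76
Leg 2 (204°, 37.8 km): east 37.8 sin 204° = -15.37, north 37.8 cos 204° = -34.53
Leg 3 (077°, 7.6 km): east 7.6 sin 77° = 7.41, north 7.6 cos 77° = 1.71
Leg 4 (N74°W, 28.5 km): east 28.5 sin 286° = -27.40, north 28.5 cos 286° = 7.86
Net displacement: -18.57 east, -36.73 north. Direction back to start is (18.57, 36.73): bearing = atan2(18.57, 36.73) mod 360° = 26.83° ≈ 027°.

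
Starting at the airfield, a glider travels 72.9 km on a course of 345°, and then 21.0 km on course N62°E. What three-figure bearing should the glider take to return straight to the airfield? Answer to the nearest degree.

180°

Leg 1 (345°, 72.9 km): east 72.9 sin 345° = -18.87, north 72.9 cos 345° = 70.42
Leg 2 (N62°E, 21.0 km): east 21.0 sin 62° = 18.54, north 21.0 cos 62° = 9.86
Net displacement: -0.33 east, 80.27 north. Direction back to start is (0.33, -80.27): bearing = atan2(0.33, -80.27) mod 360° = 179.77° ≈ 180°.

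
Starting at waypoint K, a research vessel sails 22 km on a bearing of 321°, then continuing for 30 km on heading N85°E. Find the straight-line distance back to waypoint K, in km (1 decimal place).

Leg 1 (321°, 22 km): east 22 sin 321° = -13.85, north 22 cos 321° = 17.10
Leg 2 (N85°E, 30 km): east 30 sin 85° = 29.89, north 30 cos 85° = 2.61
Net: 16.04 east, 19.71 north. Distance = √((16.04)² + (19.71)²) = 25.414 km.

25.4 km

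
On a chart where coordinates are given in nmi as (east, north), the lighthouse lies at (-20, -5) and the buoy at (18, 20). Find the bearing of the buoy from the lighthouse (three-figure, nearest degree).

057°

Δeast = 18 − -20 = 38.00; Δnorth = 20 − -5 = 25.00.
Bearing = atan2(Δeast, Δnorth) mod 360° = 56.66° ≈ 057°.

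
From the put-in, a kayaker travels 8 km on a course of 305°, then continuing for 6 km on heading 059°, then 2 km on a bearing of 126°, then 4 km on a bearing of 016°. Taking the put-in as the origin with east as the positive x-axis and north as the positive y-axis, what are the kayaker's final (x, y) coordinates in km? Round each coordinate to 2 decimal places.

(1.31, 10.35)

Leg 1 (305°, 8 km): east 8 sin 305° = -6.55, north 8 cos 305° = 4.59
Leg 2 (059°, 6 km): east 6 sin 59° = 5.14, north 6 cos 59° = 3.09
Leg 3 (126°, 2 km): east 2 sin 126° = 1.62, north 2 cos 126° = -1.18
Leg 4 (016°, 4 km): east 4 sin 16° = 1.10, north 4 cos 16° = 3.85
Summing: 1.31 km east, 10.35 km north → (1.31, 10.35).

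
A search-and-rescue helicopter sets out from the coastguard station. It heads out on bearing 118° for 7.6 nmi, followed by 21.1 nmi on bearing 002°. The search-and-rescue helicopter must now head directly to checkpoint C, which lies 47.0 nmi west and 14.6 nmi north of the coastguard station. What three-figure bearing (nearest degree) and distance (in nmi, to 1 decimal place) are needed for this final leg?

267°, 54.5 nmi

Leg 1 (118°, 7.6 nmi): east 7.6 sin 118° = 6.71, north 7.6 cos 118° = -3.57
Leg 2 (002°, 21.1 nmi): east 21.1 sin 2° = 0.74, north 21.1 cos 2° = 21.09
Current position: (7.45, 17.52). Target: (-47.0, 14.6). Remaining: Δeast = -54.45, Δnorth = -2.92.
Bearing = atan2(-54.45, -2.92) mod 360° = 266.93°; distance = √((-54.45)² + (-2.92)²) = 54.525 nmi.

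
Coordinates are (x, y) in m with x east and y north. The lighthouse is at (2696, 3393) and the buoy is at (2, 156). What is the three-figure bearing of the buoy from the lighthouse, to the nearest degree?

Δeast = 2 − 2696 = -2694.00; Δnorth = 156 − 3393 = -3237.00.
Bearing = atan2(Δeast, Δnorth) mod 360° = 219.77° ≈ 220°.

220°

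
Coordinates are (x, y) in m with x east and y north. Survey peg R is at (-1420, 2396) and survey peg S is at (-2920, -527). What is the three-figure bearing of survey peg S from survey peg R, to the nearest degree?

207°

Δeast = -2920 − -1420 = -1500.00; Δnorth = -527 − 2396 = -2923.00.
Bearing = atan2(Δeast, Δnorth) mod 360° = 207.17° ≈ 207°.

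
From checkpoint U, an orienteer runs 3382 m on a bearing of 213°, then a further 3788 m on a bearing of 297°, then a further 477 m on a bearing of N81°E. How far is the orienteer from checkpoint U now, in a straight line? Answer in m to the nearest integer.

Leg 1 (213°, 3382 m): east 3382 sin 213° = -1841.97, north 3382 cos 213° = -2836.38
Leg 2 (297°, 3788 m): east 3788 sin 297° = -3375.13, north 3788 cos 297° = 1719.72
Leg 3 (N81°E, 477 m): east 477 sin 81° = 471.13, north 477 cos 81° = 74.62
Net: -4745.97 east, -1042.05 north. Distance = √((-4745.97)² + (-1042.05)²) = 4859.027 m.

4859 m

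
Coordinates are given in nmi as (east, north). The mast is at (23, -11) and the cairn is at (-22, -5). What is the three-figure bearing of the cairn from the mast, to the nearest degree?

Δeast = -22 − 23 = -45.00; Δnorth = -5 − -11 = 6.00.
Bearing = atan2(Δeast, Δnorth) mod 360° = 277.59° ≈ 278°.

278°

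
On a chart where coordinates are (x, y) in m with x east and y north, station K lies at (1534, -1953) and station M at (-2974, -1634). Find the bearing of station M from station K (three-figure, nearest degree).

Δeast = -2974 − 1534 = -4508.00; Δnorth = -1634 − -1953 = 319.00.
Bearing = atan2(Δeast, Δnorth) mod 360° = 274.05° ≈ 274°.

274°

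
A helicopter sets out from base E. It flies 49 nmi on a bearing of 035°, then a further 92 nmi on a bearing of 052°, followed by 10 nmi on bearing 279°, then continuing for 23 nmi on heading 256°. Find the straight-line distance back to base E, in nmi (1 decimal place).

115.3 nmi

Leg 1 (035°, 49 nmi): east 49 sin 35° = 28.11, north 49 cos 35° = 40.14
Leg 2 (052°, 92 nmi): east 92 sin 52° = 72.50, north 92 cos 52° = 56.64
Leg 3 (279°, 10 nmi): east 10 sin 279° = -9.88, north 10 cos 279° = 1.56
Leg 4 (256°, 23 nmi): east 23 sin 256° = -22.32, north 23 cos 256° = -5.56
Net: 68.41 east, 92.78 north. Distance = √((68.41)² + (92.78)²) = 115.273 nmi.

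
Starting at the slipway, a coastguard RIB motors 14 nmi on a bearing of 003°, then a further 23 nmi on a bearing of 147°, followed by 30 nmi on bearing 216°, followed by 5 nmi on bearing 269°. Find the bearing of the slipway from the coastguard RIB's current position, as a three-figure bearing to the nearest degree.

018°

Leg 1 (003°, 14 nmi): east 14 sin 3° = 0.73, north 14 cos 3° = 13.98
Leg 2 (147°, 23 nmi): east 23 sin 147° = 12.53, north 23 cos 147° = -19.29
Leg 3 (216°, 30 nmi): east 30 sin 216° = -17.63, north 30 cos 216° = -24.27
Leg 4 (269°, 5 nmi): east 5 sin 269° = -5.00, north 5 cos 269° = -0.09
Net displacement: -9.37 east, -29.67 north. Direction back to start is (9.37, 29.67): bearing = atan2(9.37, 29.67) mod 360° = 17.53° ≈ 018°.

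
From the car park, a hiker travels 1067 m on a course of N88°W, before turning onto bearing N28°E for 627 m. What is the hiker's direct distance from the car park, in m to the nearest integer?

Leg 1 (N88°W, 1067 m): east 1067 sin 272° = -1066.35, north 1067 cos 272° = 37.24
Leg 2 (N28°E, 627 m): east 627 sin 28° = 294.36, north 627 cos 28° = 553.61
Net: -771.99 east, 590.85 north. Distance = √((-771.99)² + (590.85)²) = 972.147 m.

972 m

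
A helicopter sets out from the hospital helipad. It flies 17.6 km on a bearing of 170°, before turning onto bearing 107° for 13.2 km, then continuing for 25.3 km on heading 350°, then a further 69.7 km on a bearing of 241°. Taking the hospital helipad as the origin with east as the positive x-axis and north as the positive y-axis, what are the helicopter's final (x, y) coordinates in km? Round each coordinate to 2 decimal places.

Leg 1 (170°, 17.6 km): east 17.6 sin 170° = 3.06, north 17.6 cos 170° = -17.33
Leg 2 (107°, 13.2 km): east 13.2 sin 107° = 12.62, north 13.2 cos 107° = -3.86
Leg 3 (350°, 25.3 km): east 25.3 sin 350° = -4.39, north 25.3 cos 350° = 24.92
Leg 4 (241°, 69.7 km): east 69.7 sin 241° = -60.96, north 69.7 cos 241° = -33.79
Summing: -49.67 km east, -30.07 km north → (-49.67, -30.07).

(-49.67, -30.07)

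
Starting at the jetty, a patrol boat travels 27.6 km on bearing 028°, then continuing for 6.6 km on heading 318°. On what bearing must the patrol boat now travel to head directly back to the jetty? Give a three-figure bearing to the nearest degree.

196°

Leg 1 (028°, 27.6 km): east 27.6 sin 28° = 12.96, north 27.6 cos 28° = 24.37
Leg 2 (318°, 6.6 km): east 6.6 sin 318° = -4.42, north 6.6 cos 318° = 4.90
Net displacement: 8.54 east, 29.27 north. Direction back to start is (-8.54, -29.27): bearing = atan2(-8.54, -29.27) mod 360° = 196.27° ≈ 196°.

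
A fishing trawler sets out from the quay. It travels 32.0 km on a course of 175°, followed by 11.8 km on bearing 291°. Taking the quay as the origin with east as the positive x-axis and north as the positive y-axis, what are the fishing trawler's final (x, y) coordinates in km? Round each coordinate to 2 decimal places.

Leg 1 (175°, 32.0 km): east 32.0 sin 175° = 2.79, north 32.0 cos 175° = -31.88
Leg 2 (291°, 11.8 km): east 11.8 sin 291° = -11.02, north 11.8 cos 291° = 4.23
Summing: -8.23 km east, -27.65 km north → (-8.23, -27.65).

(-8.23, -27.65)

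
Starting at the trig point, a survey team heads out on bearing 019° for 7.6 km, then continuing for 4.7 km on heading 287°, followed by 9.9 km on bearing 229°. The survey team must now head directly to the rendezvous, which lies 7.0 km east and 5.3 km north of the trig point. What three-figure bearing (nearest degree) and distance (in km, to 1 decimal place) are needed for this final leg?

Leg 1 (019°, 7.6 km): east 7.6 sin 19° = 2.47, north 7.6 cos 19° = 7.19
Leg 2 (287°, 4.7 km): east 4.7 sin 287° = -4.49, north 4.7 cos 287° = 1.37
Leg 3 (229°, 9.9 km): east 9.9 sin 229° = -7.47, north 9.9 cos 229° = -6.49
Current position: (-9.49, 2.07). Target: (7.0, 5.3). Remaining: Δeast = 16.49, Δnorth = 3.23.
Bearing = atan2(16.49, 3.23) mod 360° = 78.90°; distance = √((16.49)² + (3.23)²) = 16.806 km.

079°, 16.8 km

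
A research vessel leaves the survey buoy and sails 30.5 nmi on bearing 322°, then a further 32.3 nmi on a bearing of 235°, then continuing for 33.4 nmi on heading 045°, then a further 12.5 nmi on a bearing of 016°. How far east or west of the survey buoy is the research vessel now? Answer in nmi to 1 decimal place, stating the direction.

Leg 1 (322°, 30.5 nmi): east 30.5 sin 322° = -18.78, north 30.5 cos 322° = 24.03
Leg 2 (235°, 32.3 nmi): east 32.3 sin 235° = -26.46, north 32.3 cos 235° = -18.53
Leg 3 (045°, 33.4 nmi): east 33.4 sin 45° = 23.62, north 33.4 cos 45° = 23.62
Leg 4 (016°, 12.5 nmi): east 12.5 sin 16° = 3.45, north 12.5 cos 16° = 12.02
Net east component: -18.17 nmi.

18.2 nmi west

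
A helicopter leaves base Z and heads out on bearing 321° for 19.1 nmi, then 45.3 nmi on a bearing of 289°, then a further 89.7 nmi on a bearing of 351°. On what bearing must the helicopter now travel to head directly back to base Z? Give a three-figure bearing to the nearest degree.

Leg 1 (321°, 19.1 nmi): east 19.1 sin 321° = -12.02, north 19.1 cos 321° = 14.84
Leg 2 (289°, 45.3 nmi): east 45.3 sin 289° = -42.83, north 45.3 cos 289° = 14.75
Leg 3 (351°, 89.7 nmi): east 89.7 sin 351° = -14.03, north 89.7 cos 351° = 88.60
Net displacement: -68.88 east, 118.19 north. Direction back to start is (68.88, -118.19): bearing = atan2(68.88, -118.19) mod 360° = 149.76° ≈ 150°.

150°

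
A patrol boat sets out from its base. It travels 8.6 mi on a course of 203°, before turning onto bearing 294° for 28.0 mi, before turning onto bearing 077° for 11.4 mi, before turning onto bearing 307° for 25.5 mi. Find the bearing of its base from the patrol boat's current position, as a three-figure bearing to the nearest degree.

Leg 1 (203°, 8.6 mi): east 8.6 sin 203° = -3.36, north 8.6 cos 203° = -7.92
Leg 2 (294°, 28.0 mi): east 28.0 sin 294° = -25.58, north 28.0 cos 294° = 11.39
Leg 3 (077°, 11.4 mi): east 11.4 sin 77° = 11.11, north 11.4 cos 77° = 2.56
Leg 4 (307°, 25.5 mi): east 25.5 sin 307° = -20.37, north 25.5 cos 307° = 15.35
Net displacement: -38.20 east, 21.38 north. Direction back to start is (38.20, -21.38): bearing = atan2(38.20, -21.38) mod 360° = 119.24° ≈ 119°.

119°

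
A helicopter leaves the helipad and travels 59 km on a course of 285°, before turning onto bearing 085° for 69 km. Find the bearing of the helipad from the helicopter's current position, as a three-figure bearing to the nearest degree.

209°

Leg 1 (285°, 59 km): east 59 sin 285° = -56.99, north 59 cos 285° = 15.27
Leg 2 (085°, 69 km): east 69 sin 85° = 68.74, north 69 cos 85° = 6.01
Net displacement: 11.75 east, 21.28 north. Direction back to start is (-11.75, -21.28): bearing = atan2(-11.75, -21.28) mod 360° = 208.90° ≈ 209°.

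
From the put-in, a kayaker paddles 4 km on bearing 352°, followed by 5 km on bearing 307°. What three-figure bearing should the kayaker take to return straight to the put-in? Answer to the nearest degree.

Leg 1 (352°, 4 km): east 4 sin 352° = -0.56, north 4 cos 352° = 3.96
Leg 2 (307°, 5 km): east 5 sin 307° = -3.99, north 5 cos 307° = 3.01
Net displacement: -4.55 east, 6.97 north. Direction back to start is (4.55, -6.97): bearing = atan2(4.55, -6.97) mod 360° = 146.86° ≈ 147°.

147°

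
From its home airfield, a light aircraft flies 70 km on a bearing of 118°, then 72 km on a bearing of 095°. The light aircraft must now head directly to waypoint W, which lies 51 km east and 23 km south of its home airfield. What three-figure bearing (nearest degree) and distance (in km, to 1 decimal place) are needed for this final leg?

Leg 1 (118°, 70 km): east 70 sin 118° = 61.81, north 70 cos 118° = -32.86
Leg 2 (095°, 72 km): east 72 sin 95° = 71.73, north 72 cos 95° = -6.28
Current position: (133.53, -39.14). Target: (51, -23). Remaining: Δeast = -82.53, Δnorth = 16.14.
Bearing = atan2(-82.53, 16.14) mod 360° = 281.06°; distance = √((-82.53)² + (16.14)²) = 84.095 km.

281°, 84.1 km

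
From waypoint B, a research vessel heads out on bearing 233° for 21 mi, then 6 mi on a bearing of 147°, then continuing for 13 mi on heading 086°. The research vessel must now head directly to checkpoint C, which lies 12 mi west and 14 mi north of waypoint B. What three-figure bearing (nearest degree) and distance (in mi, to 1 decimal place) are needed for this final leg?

Leg 1 (233°, 21 mi): east 21 sin 233° = -16.77, north 21 cos 233° = -12.64
Leg 2 (147°, 6 mi): east 6 sin 147° = 3.27, north 6 cos 147° = -5.03
Leg 3 (086°, 13 mi): east 13 sin 86° = 12.97, north 13 cos 86° = 0.91
Current position: (-0.54, -16.76). Target: (-12, 14). Remaining: Δeast = -11.46, Δnorth = 30.76.
Bearing = atan2(-11.46, 30.76) mod 360° = 339.56°; distance = √((-11.46)² + (30.76)²) = 32.830 mi.

340°, 32.8 mi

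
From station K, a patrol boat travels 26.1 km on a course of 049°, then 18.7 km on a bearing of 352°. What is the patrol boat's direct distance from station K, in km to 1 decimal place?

Leg 1 (049°, 26.1 km): east 26.1 sin 49° = 19.70, north 26.1 cos 49° = 17.12
Leg 2 (352°, 18.7 km): east 18.7 sin 352° = -2.60, north 18.7 cos 352° = 18.52
Net: 17.10 east, 35.64 north. Distance = √((17.10)² + (35.64)²) = 39.529 km.

39.5 km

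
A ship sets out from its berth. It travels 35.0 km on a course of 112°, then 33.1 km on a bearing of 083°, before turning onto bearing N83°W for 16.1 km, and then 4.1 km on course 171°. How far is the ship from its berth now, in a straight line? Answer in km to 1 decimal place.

51.2 km

Leg 1 (112°, 35.0 km): east 35.0 sin 112° = 32.45, north 35.0 cos 112° = -13.11
Leg 2 (083°, 33.1 km): east 33.1 sin 83° = 32.85, north 33.1 cos 83° = 4.03
Leg 3 (N83°W, 16.1 km): east 16.1 sin 277° = -15.98, north 16.1 cos 277° = 1.96
Leg 4 (171°, 4.1 km): east 4.1 sin 171° = 0.64, north 4.1 cos 171° = -4.05
Net: 49.97 east, -11.16 north. Distance = √((49.97)² + (-11.16)²) = 51.198 km.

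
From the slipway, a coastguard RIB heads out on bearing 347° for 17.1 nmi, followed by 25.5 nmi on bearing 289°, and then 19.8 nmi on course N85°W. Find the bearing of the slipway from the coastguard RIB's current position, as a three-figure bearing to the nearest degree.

119°

Leg 1 (347°, 17.1 nmi): east 17.1 sin 347° = -3.85, north 17.1 cos 347° = 16.66
Leg 2 (289°, 25.5 nmi): east 25.5 sin 289° = -24.11, north 25.5 cos 289° = 8.30
Leg 3 (N85°W, 19.8 nmi): east 19.8 sin 275° = -19.72, north 19.8 cos 275° = 1.73
Net displacement: -47.68 east, 26.69 north. Direction back to start is (47.68, -26.69): bearing = atan2(47.68, -26.69) mod 360° = 119.24° ≈ 119°.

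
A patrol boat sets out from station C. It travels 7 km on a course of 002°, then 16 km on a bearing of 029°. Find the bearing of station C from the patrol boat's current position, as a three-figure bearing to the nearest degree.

Leg 1 (002°, 7 km): east 7 sin 2° = 0.24, north 7 cos 2° = 7.00
Leg 2 (029°, 16 km): east 16 sin 29° = 7.76, north 16 cos 29° = 13.99
Net displacement: 8.00 east, 20.99 north. Direction back to start is (-8.00, -20.99): bearing = atan2(-8.00, -20.99) mod 360° = 200.87° ≈ 201°.

201°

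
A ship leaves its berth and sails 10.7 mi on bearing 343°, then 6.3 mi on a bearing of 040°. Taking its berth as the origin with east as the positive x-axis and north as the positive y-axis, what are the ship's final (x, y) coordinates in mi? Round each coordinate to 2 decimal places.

(0.92, 15.06)

Leg 1 (343°, 10.7 mi): east 10.7 sin 343° = -3.13, north 10.7 cos 343° = 10.23
Leg 2 (040°, 6.3 mi): east 6.3 sin 40° = 4.05, north 6.3 cos 40° = 4.83
Summing: 0.92 mi east, 15.06 mi north → (0.92, 15.06).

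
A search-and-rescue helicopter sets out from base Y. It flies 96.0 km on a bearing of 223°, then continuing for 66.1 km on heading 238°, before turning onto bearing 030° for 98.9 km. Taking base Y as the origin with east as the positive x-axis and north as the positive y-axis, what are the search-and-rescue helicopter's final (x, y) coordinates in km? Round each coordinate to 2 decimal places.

(-72.08, -19.59)

Leg 1 (223°, 96.0 km): east 96.0 sin 223° = -65.47, north 96.0 cos 223° = -70.21
Leg 2 (238°, 66.1 km): east 66.1 sin 238° = -56.06, north 66.1 cos 238° = -35.03
Leg 3 (030°, 98.9 km): east 98.9 sin 30° = 49.45, north 98.9 cos 30° = 85.65
Summing: -72.08 km east, -19.59 km north → (-72.08, -19.59).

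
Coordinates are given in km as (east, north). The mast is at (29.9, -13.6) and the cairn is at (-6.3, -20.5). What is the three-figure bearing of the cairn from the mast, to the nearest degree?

259°

Δeast = -6.3 − 29.9 = -36.20; Δnorth = -20.5 − -13.6 = -6.90.
Bearing = atan2(Δeast, Δnorth) mod 360° = 259.21° ≈ 259°.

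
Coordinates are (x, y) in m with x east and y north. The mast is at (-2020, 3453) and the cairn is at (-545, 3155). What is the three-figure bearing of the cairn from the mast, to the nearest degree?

101°

Δeast = -545 − -2020 = 1475.00; Δnorth = 3155 − 3453 = -298.00.
Bearing = atan2(Δeast, Δnorth) mod 360° = 101.42° ≈ 101°.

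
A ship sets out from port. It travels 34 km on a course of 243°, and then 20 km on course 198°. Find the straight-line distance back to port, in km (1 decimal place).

50.2 km

Leg 1 (243°, 34 km): east 34 sin 243° = -30.29, north 34 cos 243° = -15.44
Leg 2 (198°, 20 km): east 20 sin 198° = -6.18, north 20 cos 198° = -19.02
Net: -36.47 east, -34.46 north. Distance = √((-36.47)² + (-34.46)²) = 50.176 km.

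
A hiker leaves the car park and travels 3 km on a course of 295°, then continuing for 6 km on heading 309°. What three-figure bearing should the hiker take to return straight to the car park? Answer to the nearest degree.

Leg 1 (295°, 3 km): east 3 sin 295° = -2.72, north 3 cos 295° = 1.27
Leg 2 (309°, 6 km): east 6 sin 309° = -4.66, north 6 cos 309° = 3.78
Net displacement: -7.38 east, 5.04 north. Direction back to start is (7.38, -5.04): bearing = atan2(7.38, -5.04) mod 360° = 124.34° ≈ 124°.

124°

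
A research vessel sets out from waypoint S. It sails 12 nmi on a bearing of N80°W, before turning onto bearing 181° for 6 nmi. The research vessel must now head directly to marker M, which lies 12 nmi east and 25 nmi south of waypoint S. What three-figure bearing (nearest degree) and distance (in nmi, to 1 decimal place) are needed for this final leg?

Leg 1 (N80°W, 12 nmi): east 12 sin 280° = -11.82, north 12 cos 280° = 2.08
Leg 2 (181°, 6 nmi): east 6 sin 181° = -0.10, north 6 cos 181° = -6.00
Current position: (-11.92, -3.92). Target: (12, -25). Remaining: Δeast = 23.92, Δnorth = -21.08.
Bearing = atan2(23.92, -21.08) mod 360° = 131.39°; distance = √((23.92)² + (-21.08)²) = 31.888 nmi.

131°, 31.9 nmi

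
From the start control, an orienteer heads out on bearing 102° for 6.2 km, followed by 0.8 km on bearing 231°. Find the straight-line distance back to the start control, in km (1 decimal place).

5.7 km

Leg 1 (102°, 6.2 km): east 6.2 sin 102° = 6.06, north 6.2 cos 102° = -1.29
Leg 2 (231°, 0.8 km): east 0.8 sin 231° = -0.62, north 0.8 cos 231° = -0.50
Net: 5.44 east, -1.79 north. Distance = √((5.44)² + (-1.79)²) = 5.730 km.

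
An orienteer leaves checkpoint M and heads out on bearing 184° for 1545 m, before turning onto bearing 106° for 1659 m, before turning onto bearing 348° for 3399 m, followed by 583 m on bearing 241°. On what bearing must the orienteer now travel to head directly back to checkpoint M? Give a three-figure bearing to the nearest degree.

Leg 1 (184°, 1545 m): east 1545 sin 184° = -107.77, north 1545 cos 184° = -1541.24
Leg 2 (106°, 1659 m): east 1659 sin 106° = 1594.73, north 1659 cos 106° = -457.28
Leg 3 (348°, 3399 m): east 3399 sin 348° = -706.69, north 3399 cos 348° = 3324.72
Leg 4 (241°, 583 m): east 583 sin 241° = -509.90, north 583 cos 241° = -282.64
Net displacement: 270.36 east, 1043.56 north. Direction back to start is (-270.36, -1043.56): bearing = atan2(-270.36, -1043.56) mod 360° = 194.52° ≈ 195°.

195°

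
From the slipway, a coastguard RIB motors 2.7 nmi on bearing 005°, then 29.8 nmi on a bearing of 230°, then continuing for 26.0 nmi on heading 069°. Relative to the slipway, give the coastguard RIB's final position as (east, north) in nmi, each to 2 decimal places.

Leg 1 (005°, 2.7 nmi): east 2.7 sin 5° = 0.24, north 2.7 cos 5° = 2.69
Leg 2 (230°, 29.8 nmi): east 29.8 sin 230° = -22.83, north 29.8 cos 230° = -19.16
Leg 3 (069°, 26.0 nmi): east 26.0 sin 69° = 24.27, north 26.0 cos 69° = 9.32
Summing: 1.68 nmi east, -7.15 nmi north → (1.68, -7.15).

(1.68, -7.15)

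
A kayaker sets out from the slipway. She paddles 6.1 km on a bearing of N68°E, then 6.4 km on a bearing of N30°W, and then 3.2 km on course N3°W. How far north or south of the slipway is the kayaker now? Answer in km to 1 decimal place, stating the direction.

11.0 km north

Leg 1 (N68°E, 6.1 km): east 6.1 sin 68° = 5.66, north 6.1 cos 68° = 2.29
Leg 2 (N30°W, 6.4 km): east 6.4 sin 330° = -3.20, north 6.4 cos 330° = 5.54
Leg 3 (N3°W, 3.2 km): east 3.2 sin 357° = -0.17, north 3.2 cos 357° = 3.20
Net north component: 11.02 km.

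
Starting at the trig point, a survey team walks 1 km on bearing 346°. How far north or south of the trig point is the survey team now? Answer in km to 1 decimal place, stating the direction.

1.0 km north

Leg 1 (346°, 1 km): east 1 sin 346° = -0.24, north 1 cos 346° = 0.97
Net north component: 0.97 km.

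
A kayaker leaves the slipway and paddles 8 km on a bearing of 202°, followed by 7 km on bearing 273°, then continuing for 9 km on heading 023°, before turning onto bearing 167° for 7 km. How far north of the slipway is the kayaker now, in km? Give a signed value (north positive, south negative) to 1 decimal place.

Leg 1 (202°, 8 km): east 8 sin 202° = -3.00, north 8 cos 202° = -7.42
Leg 2 (273°, 7 km): east 7 sin 273° = -6.99, north 7 cos 273° = 0.37
Leg 3 (023°, 9 km): east 9 sin 23° = 3.52, north 9 cos 23° = 8.28
Leg 4 (167°, 7 km): east 7 sin 167° = 1.57, north 7 cos 167° = -6.82
Net north component: -5.59 km.

-5.6 km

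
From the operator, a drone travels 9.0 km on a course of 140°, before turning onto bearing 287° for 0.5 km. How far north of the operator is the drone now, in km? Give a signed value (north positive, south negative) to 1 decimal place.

-6.7 km

Leg 1 (140°, 9.0 km): east 9.0 sin 140° = 5.79, north 9.0 cos 140° = -6.89
Leg 2 (287°, 0.5 km): east 0.5 sin 287° = -0.48, north 0.5 cos 287° = 0.15
Net north component: -6.75 km.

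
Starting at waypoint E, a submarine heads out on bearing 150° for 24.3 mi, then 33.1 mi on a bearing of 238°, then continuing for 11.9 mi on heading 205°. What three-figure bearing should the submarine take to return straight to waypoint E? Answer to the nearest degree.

023°

Leg 1 (150°, 24.3 mi): east 24.3 sin 150° = 12.15, north 24.3 cos 150° = -21.04
Leg 2 (238°, 33.1 mi): east 33.1 sin 238° = -28.07, north 33.1 cos 238° = -17.54
Leg 3 (205°, 11.9 mi): east 11.9 sin 205° = -5.03, north 11.9 cos 205° = -10.79
Net displacement: -20.95 east, -49.37 north. Direction back to start is (20.95, 49.37): bearing = atan2(20.95, 49.37) mod 360° = 22.99° ≈ 023°.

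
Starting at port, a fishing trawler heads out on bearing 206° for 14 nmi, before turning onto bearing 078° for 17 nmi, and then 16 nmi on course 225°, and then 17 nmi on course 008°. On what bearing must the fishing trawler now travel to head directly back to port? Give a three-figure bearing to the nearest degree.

Leg 1 (206°, 14 nmi): east 14 sin 206° = -6.14, north 14 cos 206° = -12.58
Leg 2 (078°, 17 nmi): east 17 sin 78° = 16.63, north 17 cos 78° = 3.53
Leg 3 (225°, 16 nmi): east 16 sin 225° = -11.31, north 16 cos 225° = -11.31
Leg 4 (008°, 17 nmi): east 17 sin 8° = 2.37, north 17 cos 8° = 16.83
Net displacement: 1.54 east, -3.53 north. Direction back to start is (-1.54, 3.53): bearing = atan2(-1.54, 3.53) mod 360° = 336.37° ≈ 336°.

336°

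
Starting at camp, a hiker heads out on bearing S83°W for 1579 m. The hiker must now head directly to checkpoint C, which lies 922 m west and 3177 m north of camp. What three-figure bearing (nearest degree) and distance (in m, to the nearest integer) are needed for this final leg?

Leg 1 (S83°W, 1579 m): east 1579 sin 263° = -1567.23, north 1579 cos 263° = -192.43
Current position: (-1567.23, -192.43). Target: (-922, 3177). Remaining: Δeast = 645.23, Δnorth = 3369.43.
Bearing = atan2(645.23, 3369.43) mod 360° = 10.84°; distance = √((645.23)² + (3369.43)²) = 3430.655 m.

011°, 3431 m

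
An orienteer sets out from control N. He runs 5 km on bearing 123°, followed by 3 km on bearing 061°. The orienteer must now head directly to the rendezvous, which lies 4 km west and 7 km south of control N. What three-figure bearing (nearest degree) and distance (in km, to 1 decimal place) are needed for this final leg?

Leg 1 (123°, 5 km): east 5 sin 123° = 4.19, north 5 cos 123° = -2.72
Leg 2 (061°, 3 km): east 3 sin 61° = 2.62, north 3 cos 61° = 1.45
Current position: (6.82, -1.27). Target: (-4, -7). Remaining: Δeast = -10.82, Δnorth = -5.73.
Bearing = atan2(-10.82, -5.73) mod 360° = 242.08°; distance = √((-10.82)² + (-5.73)²) = 12.242 km.

242°, 12.2 km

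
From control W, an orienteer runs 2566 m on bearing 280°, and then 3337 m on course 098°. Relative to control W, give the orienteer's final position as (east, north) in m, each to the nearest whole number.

(778, -19)

Leg 1 (280°, 2566 m): east 2566 sin 280° = -2527.02, north 2566 cos 280° = 445.58
Leg 2 (098°, 3337 m): east 3337 sin 98° = 3304.52, north 3337 cos 98° = -464.42
Summing: 777.51 m east, -18.84 m north → (778, -19).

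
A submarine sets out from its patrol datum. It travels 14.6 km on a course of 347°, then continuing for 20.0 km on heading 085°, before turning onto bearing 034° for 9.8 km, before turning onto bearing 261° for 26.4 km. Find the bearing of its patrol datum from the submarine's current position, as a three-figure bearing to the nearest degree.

169°

Leg 1 (347°, 14.6 km): east 14.6 sin 347° = -3.28, north 14.6 cos 347° = 14.23
Leg 2 (085°, 20.0 km): east 20.0 sin 85° = 19.92, north 20.0 cos 85° = 1.74
Leg 3 (034°, 9.8 km): east 9.8 sin 34° = 5.48, north 9.8 cos 34° = 8.12
Leg 4 (261°, 26.4 km): east 26.4 sin 261° = -26.07, north 26.4 cos 261° = -4.13
Net displacement: -3.96 east, 19.96 north. Direction back to start is (3.96, -19.96): bearing = atan2(3.96, -19.96) mod 360° = 168.79° ≈ 169°.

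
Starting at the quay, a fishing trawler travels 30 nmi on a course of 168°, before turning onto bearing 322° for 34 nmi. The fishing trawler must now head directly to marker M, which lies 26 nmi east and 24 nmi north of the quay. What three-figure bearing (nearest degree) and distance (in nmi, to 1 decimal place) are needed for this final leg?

Leg 1 (168°, 30 nmi): east 30 sin 168° = 6.24, north 30 cos 168° = -29.34
Leg 2 (322°, 34 nmi): east 34 sin 322° = -20.93, north 34 cos 322° = 26.79
Current position: (-14.70, -2.55). Target: (26, 24). Remaining: Δeast = 40.70, Δnorth = 26.55.
Bearing = atan2(40.70, 26.55) mod 360° = 56.88°; distance = √((40.70)² + (26.55)²) = 48.591 nmi.

057°, 48.6 nmi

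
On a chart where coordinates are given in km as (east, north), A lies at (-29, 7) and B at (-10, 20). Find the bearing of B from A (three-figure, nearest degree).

056°

Δeast = -10 − -29 = 19.00; Δnorth = 20 − 7 = 13.00.
Bearing = atan2(Δeast, Δnorth) mod 360° = 55.62° ≈ 056°.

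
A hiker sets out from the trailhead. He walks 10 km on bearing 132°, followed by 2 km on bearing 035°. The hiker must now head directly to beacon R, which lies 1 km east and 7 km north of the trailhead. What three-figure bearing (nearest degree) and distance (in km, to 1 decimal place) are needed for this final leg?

328°, 14.2 km

Leg 1 (132°, 10 km): east 10 sin 132° = 7.43, north 10 cos 132° = -6.69
Leg 2 (035°, 2 km): east 2 sin 35° = 1.15, north 2 cos 35° = 1.64
Current position: (8.58, -5.05). Target: (1, 7). Remaining: Δeast = -7.58, Δnorth = 12.05.
Bearing = atan2(-7.58, 12.05) mod 360° = 327.84°; distance = √((-7.58)² + (12.05)²) = 14.238 km.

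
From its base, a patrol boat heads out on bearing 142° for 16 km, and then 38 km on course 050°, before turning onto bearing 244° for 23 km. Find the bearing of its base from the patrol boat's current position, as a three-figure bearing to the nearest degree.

Leg 1 (142°, 16 km): east 16 sin 142° = 9.85, north 16 cos 142° = -12.61
Leg 2 (050°, 38 km): east 38 sin 50° = 29.11, north 38 cos 50° = 24.43
Leg 3 (244°, 23 km): east 23 sin 244° = -20.67, north 23 cos 244° = -10.08
Net displacement: 18.29 east, 1.74 north. Direction back to start is (-18.29, -1.74): bearing = atan2(-18.29, -1.74) mod 360° = 264.58° ≈ 265°.

265°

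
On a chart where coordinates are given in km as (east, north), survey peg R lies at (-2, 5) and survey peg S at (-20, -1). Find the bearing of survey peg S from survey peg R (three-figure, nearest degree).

Δeast = -20 − -2 = -18.00; Δnorth = -1 − 5 = -6.00.
Bearing = atan2(Δeast, Δnorth) mod 360° = 251.57° ≈ 252°.

252°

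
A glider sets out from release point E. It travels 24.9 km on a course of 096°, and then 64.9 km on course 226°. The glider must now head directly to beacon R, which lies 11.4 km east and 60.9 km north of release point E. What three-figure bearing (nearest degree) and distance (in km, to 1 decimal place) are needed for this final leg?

017°, 113.6 km

Leg 1 (096°, 24.9 km): east 24.9 sin 96° = 24.76, north 24.9 cos 96° = -2.60
Leg 2 (226°, 64.9 km): east 64.9 sin 226° = -46.69, north 64.9 cos 226° = -45.08
Current position: (-21.92, -47.69). Target: (11.4, 60.9). Remaining: Δeast = 33.32, Δnorth = 108.59.
Bearing = atan2(33.32, 108.59) mod 360° = 17.06°; distance = √((33.32)² + (108.59)²) = 113.584 km.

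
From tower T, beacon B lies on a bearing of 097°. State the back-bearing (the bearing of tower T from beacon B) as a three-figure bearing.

277°

Back-bearing = 097° + 180° = 277°.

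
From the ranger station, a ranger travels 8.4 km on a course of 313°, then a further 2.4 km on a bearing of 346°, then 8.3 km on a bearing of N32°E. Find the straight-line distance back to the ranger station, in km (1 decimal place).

Leg 1 (313°, 8.4 km): east 8.4 sin 313° = -6.14, north 8.4 cos 313° = 5.73
Leg 2 (346°, 2.4 km): east 2.4 sin 346° = -0.58, north 2.4 cos 346° = 2.33
Leg 3 (N32°E, 8.3 km): east 8.3 sin 32° = 4.40, north 8.3 cos 32° = 7.04
Net: -2.33 east, 15.10 north. Distance = √((-2.33)² + (15.10)²) = 15.274 km.

15.3 km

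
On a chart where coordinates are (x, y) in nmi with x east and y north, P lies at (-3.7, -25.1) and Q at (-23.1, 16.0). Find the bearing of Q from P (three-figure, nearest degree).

Δeast = -23.1 − -3.7 = -19.40; Δnorth = 16.0 − -25.1 = 41.10.
Bearing = atan2(Δeast, Δnorth) mod 360° = 334.73° ≈ 335°.

335°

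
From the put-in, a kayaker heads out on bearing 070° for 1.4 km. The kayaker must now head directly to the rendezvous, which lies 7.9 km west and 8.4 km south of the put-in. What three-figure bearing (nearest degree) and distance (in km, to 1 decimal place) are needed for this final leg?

226°, 12.8 km

Leg 1 (070°, 1.4 km): east 1.4 sin 70° = 1.32, north 1.4 cos 70° = 0.48
Current position: (1.32, 0.48). Target: (-7.9, -8.4). Remaining: Δeast = -9.22, Δnorth = -8.88.
Bearing = atan2(-9.22, -8.88) mod 360° = 226.07°; distance = √((-9.22)² + (-8.88)²) = 12.797 km.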